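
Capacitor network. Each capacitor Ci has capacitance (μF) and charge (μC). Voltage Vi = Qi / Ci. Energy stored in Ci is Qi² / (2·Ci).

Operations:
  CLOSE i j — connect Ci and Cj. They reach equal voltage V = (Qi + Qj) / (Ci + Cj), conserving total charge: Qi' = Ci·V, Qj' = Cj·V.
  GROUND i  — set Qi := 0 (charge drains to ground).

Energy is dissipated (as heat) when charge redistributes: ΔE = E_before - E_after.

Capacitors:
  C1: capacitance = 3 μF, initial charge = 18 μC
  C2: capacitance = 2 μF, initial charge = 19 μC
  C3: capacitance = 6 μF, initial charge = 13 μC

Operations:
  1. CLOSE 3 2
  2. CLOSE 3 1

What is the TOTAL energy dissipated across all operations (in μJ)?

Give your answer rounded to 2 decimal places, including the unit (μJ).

Answer: 44.33 μJ

Derivation:
Initial: C1(3μF, Q=18μC, V=6.00V), C2(2μF, Q=19μC, V=9.50V), C3(6μF, Q=13μC, V=2.17V)
Op 1: CLOSE 3-2: Q_total=32.00, C_total=8.00, V=4.00; Q3=24.00, Q2=8.00; dissipated=40.333
Op 2: CLOSE 3-1: Q_total=42.00, C_total=9.00, V=4.67; Q3=28.00, Q1=14.00; dissipated=4.000
Total dissipated: 44.333 μJ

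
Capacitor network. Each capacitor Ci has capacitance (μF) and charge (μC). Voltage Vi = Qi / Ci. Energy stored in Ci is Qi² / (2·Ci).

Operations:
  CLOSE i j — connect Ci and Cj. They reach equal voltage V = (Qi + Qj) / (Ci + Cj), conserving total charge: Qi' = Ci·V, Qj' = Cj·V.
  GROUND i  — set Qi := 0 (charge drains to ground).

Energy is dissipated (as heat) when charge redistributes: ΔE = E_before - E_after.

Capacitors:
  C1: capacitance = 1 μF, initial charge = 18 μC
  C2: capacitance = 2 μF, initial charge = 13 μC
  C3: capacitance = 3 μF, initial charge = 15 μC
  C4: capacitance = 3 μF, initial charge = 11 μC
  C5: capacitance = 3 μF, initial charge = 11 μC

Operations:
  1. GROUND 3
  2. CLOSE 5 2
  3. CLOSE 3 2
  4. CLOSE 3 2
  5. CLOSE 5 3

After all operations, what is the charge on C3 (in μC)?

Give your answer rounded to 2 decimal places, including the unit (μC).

Answer: 10.08 μC

Derivation:
Initial: C1(1μF, Q=18μC, V=18.00V), C2(2μF, Q=13μC, V=6.50V), C3(3μF, Q=15μC, V=5.00V), C4(3μF, Q=11μC, V=3.67V), C5(3μF, Q=11μC, V=3.67V)
Op 1: GROUND 3: Q3=0; energy lost=37.500
Op 2: CLOSE 5-2: Q_total=24.00, C_total=5.00, V=4.80; Q5=14.40, Q2=9.60; dissipated=4.817
Op 3: CLOSE 3-2: Q_total=9.60, C_total=5.00, V=1.92; Q3=5.76, Q2=3.84; dissipated=13.824
Op 4: CLOSE 3-2: Q_total=9.60, C_total=5.00, V=1.92; Q3=5.76, Q2=3.84; dissipated=0.000
Op 5: CLOSE 5-3: Q_total=20.16, C_total=6.00, V=3.36; Q5=10.08, Q3=10.08; dissipated=6.221
Final charges: Q1=18.00, Q2=3.84, Q3=10.08, Q4=11.00, Q5=10.08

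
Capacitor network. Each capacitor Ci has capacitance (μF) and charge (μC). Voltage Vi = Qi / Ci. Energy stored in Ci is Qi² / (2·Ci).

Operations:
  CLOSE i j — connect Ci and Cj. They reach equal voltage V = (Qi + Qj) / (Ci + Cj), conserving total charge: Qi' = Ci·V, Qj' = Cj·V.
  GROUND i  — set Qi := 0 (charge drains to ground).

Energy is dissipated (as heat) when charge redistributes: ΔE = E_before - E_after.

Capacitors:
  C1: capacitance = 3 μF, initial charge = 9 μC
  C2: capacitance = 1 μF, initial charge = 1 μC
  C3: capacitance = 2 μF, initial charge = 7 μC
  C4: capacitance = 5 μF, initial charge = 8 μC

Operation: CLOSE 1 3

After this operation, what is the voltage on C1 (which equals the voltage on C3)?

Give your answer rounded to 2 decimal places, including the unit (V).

Initial: C1(3μF, Q=9μC, V=3.00V), C2(1μF, Q=1μC, V=1.00V), C3(2μF, Q=7μC, V=3.50V), C4(5μF, Q=8μC, V=1.60V)
Op 1: CLOSE 1-3: Q_total=16.00, C_total=5.00, V=3.20; Q1=9.60, Q3=6.40; dissipated=0.150

Answer: 3.20 V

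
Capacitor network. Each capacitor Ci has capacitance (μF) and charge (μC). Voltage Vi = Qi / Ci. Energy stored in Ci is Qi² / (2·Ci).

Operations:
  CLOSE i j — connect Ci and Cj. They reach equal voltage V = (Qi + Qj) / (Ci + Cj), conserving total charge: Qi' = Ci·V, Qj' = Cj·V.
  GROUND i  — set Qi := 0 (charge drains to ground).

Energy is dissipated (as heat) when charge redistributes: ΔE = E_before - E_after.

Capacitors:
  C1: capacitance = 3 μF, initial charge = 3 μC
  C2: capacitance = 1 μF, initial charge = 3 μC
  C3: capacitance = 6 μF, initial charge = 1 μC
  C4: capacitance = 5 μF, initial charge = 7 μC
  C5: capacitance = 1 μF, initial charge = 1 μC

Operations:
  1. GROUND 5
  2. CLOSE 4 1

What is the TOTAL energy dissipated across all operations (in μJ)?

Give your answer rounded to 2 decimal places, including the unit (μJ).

Answer: 0.65 μJ

Derivation:
Initial: C1(3μF, Q=3μC, V=1.00V), C2(1μF, Q=3μC, V=3.00V), C3(6μF, Q=1μC, V=0.17V), C4(5μF, Q=7μC, V=1.40V), C5(1μF, Q=1μC, V=1.00V)
Op 1: GROUND 5: Q5=0; energy lost=0.500
Op 2: CLOSE 4-1: Q_total=10.00, C_total=8.00, V=1.25; Q4=6.25, Q1=3.75; dissipated=0.150
Total dissipated: 0.650 μJ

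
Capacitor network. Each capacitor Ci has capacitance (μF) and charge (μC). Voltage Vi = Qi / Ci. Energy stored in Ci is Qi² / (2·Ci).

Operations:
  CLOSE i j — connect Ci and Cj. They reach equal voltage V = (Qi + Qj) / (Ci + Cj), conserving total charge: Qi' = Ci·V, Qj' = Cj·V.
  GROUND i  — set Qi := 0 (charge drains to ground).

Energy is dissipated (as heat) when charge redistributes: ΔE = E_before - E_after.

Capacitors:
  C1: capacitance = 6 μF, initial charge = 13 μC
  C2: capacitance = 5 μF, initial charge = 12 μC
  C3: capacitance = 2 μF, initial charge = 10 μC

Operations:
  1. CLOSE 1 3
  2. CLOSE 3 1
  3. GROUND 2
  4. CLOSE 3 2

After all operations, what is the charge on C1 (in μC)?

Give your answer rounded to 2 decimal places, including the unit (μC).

Initial: C1(6μF, Q=13μC, V=2.17V), C2(5μF, Q=12μC, V=2.40V), C3(2μF, Q=10μC, V=5.00V)
Op 1: CLOSE 1-3: Q_total=23.00, C_total=8.00, V=2.88; Q1=17.25, Q3=5.75; dissipated=6.021
Op 2: CLOSE 3-1: Q_total=23.00, C_total=8.00, V=2.88; Q3=5.75, Q1=17.25; dissipated=0.000
Op 3: GROUND 2: Q2=0; energy lost=14.400
Op 4: CLOSE 3-2: Q_total=5.75, C_total=7.00, V=0.82; Q3=1.64, Q2=4.11; dissipated=5.904
Final charges: Q1=17.25, Q2=4.11, Q3=1.64

Answer: 17.25 μC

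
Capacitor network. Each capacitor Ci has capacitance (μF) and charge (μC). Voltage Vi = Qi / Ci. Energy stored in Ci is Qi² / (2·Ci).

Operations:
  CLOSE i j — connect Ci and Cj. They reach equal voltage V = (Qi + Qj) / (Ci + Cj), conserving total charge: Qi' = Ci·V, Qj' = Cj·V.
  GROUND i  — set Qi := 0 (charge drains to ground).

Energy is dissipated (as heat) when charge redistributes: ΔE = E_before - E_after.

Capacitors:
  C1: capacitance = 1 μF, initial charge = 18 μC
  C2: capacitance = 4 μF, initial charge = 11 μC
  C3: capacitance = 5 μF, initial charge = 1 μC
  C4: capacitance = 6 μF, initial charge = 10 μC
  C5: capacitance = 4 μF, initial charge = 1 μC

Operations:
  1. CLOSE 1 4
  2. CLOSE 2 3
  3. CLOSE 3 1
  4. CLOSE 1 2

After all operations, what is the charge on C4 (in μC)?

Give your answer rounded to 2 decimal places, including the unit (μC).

Initial: C1(1μF, Q=18μC, V=18.00V), C2(4μF, Q=11μC, V=2.75V), C3(5μF, Q=1μC, V=0.20V), C4(6μF, Q=10μC, V=1.67V), C5(4μF, Q=1μC, V=0.25V)
Op 1: CLOSE 1-4: Q_total=28.00, C_total=7.00, V=4.00; Q1=4.00, Q4=24.00; dissipated=114.333
Op 2: CLOSE 2-3: Q_total=12.00, C_total=9.00, V=1.33; Q2=5.33, Q3=6.67; dissipated=7.225
Op 3: CLOSE 3-1: Q_total=10.67, C_total=6.00, V=1.78; Q3=8.89, Q1=1.78; dissipated=2.963
Op 4: CLOSE 1-2: Q_total=7.11, C_total=5.00, V=1.42; Q1=1.42, Q2=5.69; dissipated=0.079
Final charges: Q1=1.42, Q2=5.69, Q3=8.89, Q4=24.00, Q5=1.00

Answer: 24.00 μC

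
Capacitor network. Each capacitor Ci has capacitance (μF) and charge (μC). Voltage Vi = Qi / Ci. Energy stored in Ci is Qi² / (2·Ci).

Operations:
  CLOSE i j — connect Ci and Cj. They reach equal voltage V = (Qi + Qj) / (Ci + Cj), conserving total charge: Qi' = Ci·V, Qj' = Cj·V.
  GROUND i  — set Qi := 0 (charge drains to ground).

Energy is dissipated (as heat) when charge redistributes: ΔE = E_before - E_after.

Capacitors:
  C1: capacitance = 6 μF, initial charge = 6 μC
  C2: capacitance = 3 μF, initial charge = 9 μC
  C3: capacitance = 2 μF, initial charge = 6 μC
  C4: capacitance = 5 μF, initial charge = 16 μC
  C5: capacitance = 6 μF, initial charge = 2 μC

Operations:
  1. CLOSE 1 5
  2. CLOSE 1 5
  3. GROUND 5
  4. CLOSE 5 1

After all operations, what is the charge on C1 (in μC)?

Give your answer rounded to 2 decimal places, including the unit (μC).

Answer: 2.00 μC

Derivation:
Initial: C1(6μF, Q=6μC, V=1.00V), C2(3μF, Q=9μC, V=3.00V), C3(2μF, Q=6μC, V=3.00V), C4(5μF, Q=16μC, V=3.20V), C5(6μF, Q=2μC, V=0.33V)
Op 1: CLOSE 1-5: Q_total=8.00, C_total=12.00, V=0.67; Q1=4.00, Q5=4.00; dissipated=0.667
Op 2: CLOSE 1-5: Q_total=8.00, C_total=12.00, V=0.67; Q1=4.00, Q5=4.00; dissipated=0.000
Op 3: GROUND 5: Q5=0; energy lost=1.333
Op 4: CLOSE 5-1: Q_total=4.00, C_total=12.00, V=0.33; Q5=2.00, Q1=2.00; dissipated=0.667
Final charges: Q1=2.00, Q2=9.00, Q3=6.00, Q4=16.00, Q5=2.00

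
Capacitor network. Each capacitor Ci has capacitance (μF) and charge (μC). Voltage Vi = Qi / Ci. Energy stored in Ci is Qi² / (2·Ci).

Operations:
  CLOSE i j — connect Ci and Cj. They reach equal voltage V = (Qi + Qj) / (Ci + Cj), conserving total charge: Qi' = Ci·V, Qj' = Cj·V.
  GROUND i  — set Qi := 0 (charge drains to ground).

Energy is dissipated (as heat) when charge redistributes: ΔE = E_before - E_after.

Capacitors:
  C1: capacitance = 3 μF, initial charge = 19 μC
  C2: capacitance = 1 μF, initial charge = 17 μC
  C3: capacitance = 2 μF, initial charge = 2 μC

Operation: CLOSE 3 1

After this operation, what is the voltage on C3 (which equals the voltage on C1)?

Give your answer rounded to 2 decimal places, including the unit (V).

Answer: 4.20 V

Derivation:
Initial: C1(3μF, Q=19μC, V=6.33V), C2(1μF, Q=17μC, V=17.00V), C3(2μF, Q=2μC, V=1.00V)
Op 1: CLOSE 3-1: Q_total=21.00, C_total=5.00, V=4.20; Q3=8.40, Q1=12.60; dissipated=17.067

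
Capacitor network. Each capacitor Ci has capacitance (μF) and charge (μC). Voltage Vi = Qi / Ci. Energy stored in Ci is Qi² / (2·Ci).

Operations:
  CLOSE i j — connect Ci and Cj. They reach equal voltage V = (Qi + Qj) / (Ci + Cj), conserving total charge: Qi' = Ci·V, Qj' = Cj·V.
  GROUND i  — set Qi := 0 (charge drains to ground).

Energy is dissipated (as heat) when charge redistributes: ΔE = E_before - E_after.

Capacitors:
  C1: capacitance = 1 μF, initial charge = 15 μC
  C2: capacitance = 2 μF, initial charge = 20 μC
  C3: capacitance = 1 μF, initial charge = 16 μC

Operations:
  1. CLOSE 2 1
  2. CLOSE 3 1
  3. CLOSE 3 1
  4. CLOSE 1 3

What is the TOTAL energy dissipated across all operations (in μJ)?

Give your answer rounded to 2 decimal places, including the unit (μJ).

Initial: C1(1μF, Q=15μC, V=15.00V), C2(2μF, Q=20μC, V=10.00V), C3(1μF, Q=16μC, V=16.00V)
Op 1: CLOSE 2-1: Q_total=35.00, C_total=3.00, V=11.67; Q2=23.33, Q1=11.67; dissipated=8.333
Op 2: CLOSE 3-1: Q_total=27.67, C_total=2.00, V=13.83; Q3=13.83, Q1=13.83; dissipated=4.694
Op 3: CLOSE 3-1: Q_total=27.67, C_total=2.00, V=13.83; Q3=13.83, Q1=13.83; dissipated=0.000
Op 4: CLOSE 1-3: Q_total=27.67, C_total=2.00, V=13.83; Q1=13.83, Q3=13.83; dissipated=0.000
Total dissipated: 13.028 μJ

Answer: 13.03 μJ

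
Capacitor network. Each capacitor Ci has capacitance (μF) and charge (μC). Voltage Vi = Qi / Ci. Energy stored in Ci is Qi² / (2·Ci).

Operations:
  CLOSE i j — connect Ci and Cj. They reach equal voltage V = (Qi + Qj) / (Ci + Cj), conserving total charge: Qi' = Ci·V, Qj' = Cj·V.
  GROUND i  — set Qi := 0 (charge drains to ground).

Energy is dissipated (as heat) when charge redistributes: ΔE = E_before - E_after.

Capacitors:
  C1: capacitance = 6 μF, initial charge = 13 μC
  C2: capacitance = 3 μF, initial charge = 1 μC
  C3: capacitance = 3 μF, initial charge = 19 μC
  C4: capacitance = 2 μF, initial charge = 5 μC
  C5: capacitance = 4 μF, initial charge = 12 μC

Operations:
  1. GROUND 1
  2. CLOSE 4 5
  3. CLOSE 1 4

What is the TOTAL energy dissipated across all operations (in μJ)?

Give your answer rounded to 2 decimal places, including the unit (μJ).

Answer: 20.27 μJ

Derivation:
Initial: C1(6μF, Q=13μC, V=2.17V), C2(3μF, Q=1μC, V=0.33V), C3(3μF, Q=19μC, V=6.33V), C4(2μF, Q=5μC, V=2.50V), C5(4μF, Q=12μC, V=3.00V)
Op 1: GROUND 1: Q1=0; energy lost=14.083
Op 2: CLOSE 4-5: Q_total=17.00, C_total=6.00, V=2.83; Q4=5.67, Q5=11.33; dissipated=0.167
Op 3: CLOSE 1-4: Q_total=5.67, C_total=8.00, V=0.71; Q1=4.25, Q4=1.42; dissipated=6.021
Total dissipated: 20.271 μJ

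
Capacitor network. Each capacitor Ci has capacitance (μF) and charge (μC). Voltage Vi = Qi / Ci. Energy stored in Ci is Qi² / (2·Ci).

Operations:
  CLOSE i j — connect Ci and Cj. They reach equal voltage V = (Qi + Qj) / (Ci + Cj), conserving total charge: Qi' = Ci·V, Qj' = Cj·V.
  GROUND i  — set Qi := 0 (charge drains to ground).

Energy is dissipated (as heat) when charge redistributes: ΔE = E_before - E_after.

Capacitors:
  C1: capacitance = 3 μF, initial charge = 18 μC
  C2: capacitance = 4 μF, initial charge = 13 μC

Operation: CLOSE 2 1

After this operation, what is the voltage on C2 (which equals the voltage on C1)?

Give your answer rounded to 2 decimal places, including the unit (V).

Answer: 4.43 V

Derivation:
Initial: C1(3μF, Q=18μC, V=6.00V), C2(4μF, Q=13μC, V=3.25V)
Op 1: CLOSE 2-1: Q_total=31.00, C_total=7.00, V=4.43; Q2=17.71, Q1=13.29; dissipated=6.482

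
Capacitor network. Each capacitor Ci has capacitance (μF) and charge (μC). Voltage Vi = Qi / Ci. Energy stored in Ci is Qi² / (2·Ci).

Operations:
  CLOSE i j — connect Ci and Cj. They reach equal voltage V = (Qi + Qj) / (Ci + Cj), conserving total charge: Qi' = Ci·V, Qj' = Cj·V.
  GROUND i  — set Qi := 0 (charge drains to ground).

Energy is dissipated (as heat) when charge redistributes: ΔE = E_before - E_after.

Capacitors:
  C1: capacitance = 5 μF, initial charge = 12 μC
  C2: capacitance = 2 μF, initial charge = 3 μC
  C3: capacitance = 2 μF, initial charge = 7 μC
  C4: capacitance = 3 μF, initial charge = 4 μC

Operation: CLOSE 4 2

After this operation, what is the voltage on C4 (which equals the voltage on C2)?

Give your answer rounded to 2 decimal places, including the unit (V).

Initial: C1(5μF, Q=12μC, V=2.40V), C2(2μF, Q=3μC, V=1.50V), C3(2μF, Q=7μC, V=3.50V), C4(3μF, Q=4μC, V=1.33V)
Op 1: CLOSE 4-2: Q_total=7.00, C_total=5.00, V=1.40; Q4=4.20, Q2=2.80; dissipated=0.017

Answer: 1.40 V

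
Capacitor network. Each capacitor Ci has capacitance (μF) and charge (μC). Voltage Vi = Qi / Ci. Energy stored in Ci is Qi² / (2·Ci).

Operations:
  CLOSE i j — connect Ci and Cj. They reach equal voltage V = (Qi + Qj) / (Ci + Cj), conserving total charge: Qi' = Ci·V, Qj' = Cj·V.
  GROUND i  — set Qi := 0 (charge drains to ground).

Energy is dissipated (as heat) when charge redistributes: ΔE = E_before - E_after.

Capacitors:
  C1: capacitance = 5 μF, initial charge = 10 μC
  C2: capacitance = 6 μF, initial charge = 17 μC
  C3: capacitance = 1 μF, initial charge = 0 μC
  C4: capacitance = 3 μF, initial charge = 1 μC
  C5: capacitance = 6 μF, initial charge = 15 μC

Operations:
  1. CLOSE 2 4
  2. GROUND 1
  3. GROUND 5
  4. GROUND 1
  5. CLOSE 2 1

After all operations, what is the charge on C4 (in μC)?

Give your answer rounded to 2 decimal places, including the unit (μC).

Initial: C1(5μF, Q=10μC, V=2.00V), C2(6μF, Q=17μC, V=2.83V), C3(1μF, Q=0μC, V=0.00V), C4(3μF, Q=1μC, V=0.33V), C5(6μF, Q=15μC, V=2.50V)
Op 1: CLOSE 2-4: Q_total=18.00, C_total=9.00, V=2.00; Q2=12.00, Q4=6.00; dissipated=6.250
Op 2: GROUND 1: Q1=0; energy lost=10.000
Op 3: GROUND 5: Q5=0; energy lost=18.750
Op 4: GROUND 1: Q1=0; energy lost=0.000
Op 5: CLOSE 2-1: Q_total=12.00, C_total=11.00, V=1.09; Q2=6.55, Q1=5.45; dissipated=5.455
Final charges: Q1=5.45, Q2=6.55, Q3=0.00, Q4=6.00, Q5=0.00

Answer: 6.00 μC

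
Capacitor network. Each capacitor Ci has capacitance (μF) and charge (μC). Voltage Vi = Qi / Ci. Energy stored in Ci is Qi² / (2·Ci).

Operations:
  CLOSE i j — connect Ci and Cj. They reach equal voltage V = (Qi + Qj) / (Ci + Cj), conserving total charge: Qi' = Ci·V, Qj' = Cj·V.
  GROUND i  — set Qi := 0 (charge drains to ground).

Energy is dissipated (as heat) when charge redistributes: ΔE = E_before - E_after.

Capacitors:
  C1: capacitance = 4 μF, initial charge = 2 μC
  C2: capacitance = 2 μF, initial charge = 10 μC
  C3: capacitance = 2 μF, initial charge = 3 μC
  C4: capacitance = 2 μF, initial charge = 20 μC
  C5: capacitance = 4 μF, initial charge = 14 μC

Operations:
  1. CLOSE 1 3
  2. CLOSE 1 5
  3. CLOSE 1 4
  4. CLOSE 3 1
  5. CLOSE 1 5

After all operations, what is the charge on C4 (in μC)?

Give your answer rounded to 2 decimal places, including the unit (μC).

Initial: C1(4μF, Q=2μC, V=0.50V), C2(2μF, Q=10μC, V=5.00V), C3(2μF, Q=3μC, V=1.50V), C4(2μF, Q=20μC, V=10.00V), C5(4μF, Q=14μC, V=3.50V)
Op 1: CLOSE 1-3: Q_total=5.00, C_total=6.00, V=0.83; Q1=3.33, Q3=1.67; dissipated=0.667
Op 2: CLOSE 1-5: Q_total=17.33, C_total=8.00, V=2.17; Q1=8.67, Q5=8.67; dissipated=7.111
Op 3: CLOSE 1-4: Q_total=28.67, C_total=6.00, V=4.78; Q1=19.11, Q4=9.56; dissipated=40.907
Op 4: CLOSE 3-1: Q_total=20.78, C_total=6.00, V=3.46; Q3=6.93, Q1=13.85; dissipated=10.372
Op 5: CLOSE 1-5: Q_total=22.52, C_total=8.00, V=2.81; Q1=11.26, Q5=11.26; dissipated=1.680
Final charges: Q1=11.26, Q2=10.00, Q3=6.93, Q4=9.56, Q5=11.26

Answer: 9.56 μC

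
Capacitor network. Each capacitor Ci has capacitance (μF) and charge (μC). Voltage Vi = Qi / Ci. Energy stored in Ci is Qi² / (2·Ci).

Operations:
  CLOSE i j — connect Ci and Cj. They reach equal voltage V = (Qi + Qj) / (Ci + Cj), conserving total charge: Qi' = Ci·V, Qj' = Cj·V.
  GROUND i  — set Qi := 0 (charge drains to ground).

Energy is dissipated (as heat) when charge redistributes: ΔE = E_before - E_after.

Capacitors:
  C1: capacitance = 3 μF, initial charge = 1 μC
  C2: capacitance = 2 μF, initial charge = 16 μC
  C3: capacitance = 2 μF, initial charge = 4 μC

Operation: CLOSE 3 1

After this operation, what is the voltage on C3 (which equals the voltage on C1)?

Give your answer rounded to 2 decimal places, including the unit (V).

Initial: C1(3μF, Q=1μC, V=0.33V), C2(2μF, Q=16μC, V=8.00V), C3(2μF, Q=4μC, V=2.00V)
Op 1: CLOSE 3-1: Q_total=5.00, C_total=5.00, V=1.00; Q3=2.00, Q1=3.00; dissipated=1.667

Answer: 1.00 V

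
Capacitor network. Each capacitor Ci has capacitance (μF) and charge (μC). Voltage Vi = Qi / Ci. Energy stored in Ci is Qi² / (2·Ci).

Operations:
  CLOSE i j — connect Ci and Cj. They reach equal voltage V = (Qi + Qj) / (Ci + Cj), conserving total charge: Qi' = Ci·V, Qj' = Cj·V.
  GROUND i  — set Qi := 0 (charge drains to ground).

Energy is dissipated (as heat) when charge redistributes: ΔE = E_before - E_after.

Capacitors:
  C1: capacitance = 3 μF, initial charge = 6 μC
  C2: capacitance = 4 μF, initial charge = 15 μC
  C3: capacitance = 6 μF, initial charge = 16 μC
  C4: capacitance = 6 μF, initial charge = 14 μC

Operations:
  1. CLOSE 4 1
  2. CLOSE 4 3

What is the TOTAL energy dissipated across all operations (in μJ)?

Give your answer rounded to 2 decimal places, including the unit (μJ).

Initial: C1(3μF, Q=6μC, V=2.00V), C2(4μF, Q=15μC, V=3.75V), C3(6μF, Q=16μC, V=2.67V), C4(6μF, Q=14μC, V=2.33V)
Op 1: CLOSE 4-1: Q_total=20.00, C_total=9.00, V=2.22; Q4=13.33, Q1=6.67; dissipated=0.111
Op 2: CLOSE 4-3: Q_total=29.33, C_total=12.00, V=2.44; Q4=14.67, Q3=14.67; dissipated=0.296
Total dissipated: 0.407 μJ

Answer: 0.41 μJ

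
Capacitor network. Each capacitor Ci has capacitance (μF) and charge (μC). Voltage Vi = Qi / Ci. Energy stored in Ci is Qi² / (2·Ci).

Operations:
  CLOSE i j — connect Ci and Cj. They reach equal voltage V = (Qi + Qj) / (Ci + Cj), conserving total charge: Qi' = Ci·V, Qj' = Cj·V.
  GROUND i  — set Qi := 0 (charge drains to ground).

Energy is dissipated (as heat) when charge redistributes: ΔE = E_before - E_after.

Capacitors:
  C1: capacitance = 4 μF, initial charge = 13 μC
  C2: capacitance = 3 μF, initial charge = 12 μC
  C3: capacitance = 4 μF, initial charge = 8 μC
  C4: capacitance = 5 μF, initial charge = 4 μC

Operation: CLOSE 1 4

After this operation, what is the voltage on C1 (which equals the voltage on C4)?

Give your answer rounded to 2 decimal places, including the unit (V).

Answer: 1.89 V

Derivation:
Initial: C1(4μF, Q=13μC, V=3.25V), C2(3μF, Q=12μC, V=4.00V), C3(4μF, Q=8μC, V=2.00V), C4(5μF, Q=4μC, V=0.80V)
Op 1: CLOSE 1-4: Q_total=17.00, C_total=9.00, V=1.89; Q1=7.56, Q4=9.44; dissipated=6.669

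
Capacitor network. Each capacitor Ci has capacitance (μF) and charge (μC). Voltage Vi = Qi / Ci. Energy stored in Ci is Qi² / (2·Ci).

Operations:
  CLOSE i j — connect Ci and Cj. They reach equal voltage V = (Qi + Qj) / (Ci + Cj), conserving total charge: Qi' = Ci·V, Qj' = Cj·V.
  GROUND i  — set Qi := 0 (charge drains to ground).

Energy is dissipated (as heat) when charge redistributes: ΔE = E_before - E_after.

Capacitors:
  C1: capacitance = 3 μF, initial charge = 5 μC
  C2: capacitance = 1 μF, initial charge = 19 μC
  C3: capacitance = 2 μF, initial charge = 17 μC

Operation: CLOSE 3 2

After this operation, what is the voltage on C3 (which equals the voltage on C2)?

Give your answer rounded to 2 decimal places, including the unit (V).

Initial: C1(3μF, Q=5μC, V=1.67V), C2(1μF, Q=19μC, V=19.00V), C3(2μF, Q=17μC, V=8.50V)
Op 1: CLOSE 3-2: Q_total=36.00, C_total=3.00, V=12.00; Q3=24.00, Q2=12.00; dissipated=36.750

Answer: 12.00 V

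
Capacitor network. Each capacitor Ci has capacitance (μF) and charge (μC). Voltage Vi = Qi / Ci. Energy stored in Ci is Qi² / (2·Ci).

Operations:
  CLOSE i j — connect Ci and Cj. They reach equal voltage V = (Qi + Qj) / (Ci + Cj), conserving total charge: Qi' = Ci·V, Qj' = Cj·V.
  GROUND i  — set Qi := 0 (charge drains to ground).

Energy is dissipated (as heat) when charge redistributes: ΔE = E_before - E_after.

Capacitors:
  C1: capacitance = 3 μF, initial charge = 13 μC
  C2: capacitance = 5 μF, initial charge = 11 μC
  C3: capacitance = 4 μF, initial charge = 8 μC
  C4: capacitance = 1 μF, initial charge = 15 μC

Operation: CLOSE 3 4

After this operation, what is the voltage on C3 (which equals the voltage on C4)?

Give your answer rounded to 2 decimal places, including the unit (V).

Answer: 4.60 V

Derivation:
Initial: C1(3μF, Q=13μC, V=4.33V), C2(5μF, Q=11μC, V=2.20V), C3(4μF, Q=8μC, V=2.00V), C4(1μF, Q=15μC, V=15.00V)
Op 1: CLOSE 3-4: Q_total=23.00, C_total=5.00, V=4.60; Q3=18.40, Q4=4.60; dissipated=67.600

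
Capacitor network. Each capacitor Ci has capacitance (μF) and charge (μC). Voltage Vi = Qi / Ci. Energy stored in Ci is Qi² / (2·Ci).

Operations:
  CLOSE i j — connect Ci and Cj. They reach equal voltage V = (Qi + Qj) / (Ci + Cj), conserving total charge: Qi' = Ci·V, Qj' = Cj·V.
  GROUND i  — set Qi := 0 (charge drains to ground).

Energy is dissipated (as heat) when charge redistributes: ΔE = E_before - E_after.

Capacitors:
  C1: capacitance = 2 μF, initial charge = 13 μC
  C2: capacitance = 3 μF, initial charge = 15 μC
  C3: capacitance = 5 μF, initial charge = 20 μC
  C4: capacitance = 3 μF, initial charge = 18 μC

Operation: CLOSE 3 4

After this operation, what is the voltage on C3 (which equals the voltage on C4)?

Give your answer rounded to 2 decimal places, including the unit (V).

Initial: C1(2μF, Q=13μC, V=6.50V), C2(3μF, Q=15μC, V=5.00V), C3(5μF, Q=20μC, V=4.00V), C4(3μF, Q=18μC, V=6.00V)
Op 1: CLOSE 3-4: Q_total=38.00, C_total=8.00, V=4.75; Q3=23.75, Q4=14.25; dissipated=3.750

Answer: 4.75 V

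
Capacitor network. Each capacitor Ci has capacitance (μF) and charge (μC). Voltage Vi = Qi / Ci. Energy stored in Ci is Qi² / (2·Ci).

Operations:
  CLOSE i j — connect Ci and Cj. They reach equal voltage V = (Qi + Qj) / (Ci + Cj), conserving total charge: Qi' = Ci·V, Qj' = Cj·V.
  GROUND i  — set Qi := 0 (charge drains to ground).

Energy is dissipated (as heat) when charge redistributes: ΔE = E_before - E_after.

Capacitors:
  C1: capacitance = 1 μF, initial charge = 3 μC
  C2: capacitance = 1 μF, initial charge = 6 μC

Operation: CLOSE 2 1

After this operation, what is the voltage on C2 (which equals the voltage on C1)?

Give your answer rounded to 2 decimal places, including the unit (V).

Initial: C1(1μF, Q=3μC, V=3.00V), C2(1μF, Q=6μC, V=6.00V)
Op 1: CLOSE 2-1: Q_total=9.00, C_total=2.00, V=4.50; Q2=4.50, Q1=4.50; dissipated=2.250

Answer: 4.50 V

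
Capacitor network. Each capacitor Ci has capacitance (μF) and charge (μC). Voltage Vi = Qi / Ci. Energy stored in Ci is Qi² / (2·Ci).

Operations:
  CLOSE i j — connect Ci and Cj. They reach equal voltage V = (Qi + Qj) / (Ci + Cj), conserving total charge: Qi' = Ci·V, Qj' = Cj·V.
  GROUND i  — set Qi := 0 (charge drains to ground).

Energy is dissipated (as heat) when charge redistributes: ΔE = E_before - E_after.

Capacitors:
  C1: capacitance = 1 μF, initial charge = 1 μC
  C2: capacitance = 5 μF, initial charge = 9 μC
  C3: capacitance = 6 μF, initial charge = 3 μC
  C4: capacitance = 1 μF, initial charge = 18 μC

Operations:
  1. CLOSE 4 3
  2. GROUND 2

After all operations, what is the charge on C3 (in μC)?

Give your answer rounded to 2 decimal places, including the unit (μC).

Answer: 18.00 μC

Derivation:
Initial: C1(1μF, Q=1μC, V=1.00V), C2(5μF, Q=9μC, V=1.80V), C3(6μF, Q=3μC, V=0.50V), C4(1μF, Q=18μC, V=18.00V)
Op 1: CLOSE 4-3: Q_total=21.00, C_total=7.00, V=3.00; Q4=3.00, Q3=18.00; dissipated=131.250
Op 2: GROUND 2: Q2=0; energy lost=8.100
Final charges: Q1=1.00, Q2=0.00, Q3=18.00, Q4=3.00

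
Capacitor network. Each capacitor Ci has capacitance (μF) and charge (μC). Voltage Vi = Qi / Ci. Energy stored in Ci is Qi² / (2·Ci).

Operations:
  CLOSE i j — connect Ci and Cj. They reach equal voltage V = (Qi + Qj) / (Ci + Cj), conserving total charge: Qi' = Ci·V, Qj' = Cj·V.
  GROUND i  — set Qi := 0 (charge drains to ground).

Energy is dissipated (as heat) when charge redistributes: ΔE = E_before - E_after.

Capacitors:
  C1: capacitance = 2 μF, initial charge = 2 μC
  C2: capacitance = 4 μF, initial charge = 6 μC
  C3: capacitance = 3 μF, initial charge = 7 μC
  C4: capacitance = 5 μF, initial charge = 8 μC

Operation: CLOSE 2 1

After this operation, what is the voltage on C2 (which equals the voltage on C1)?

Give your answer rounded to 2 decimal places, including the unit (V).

Initial: C1(2μF, Q=2μC, V=1.00V), C2(4μF, Q=6μC, V=1.50V), C3(3μF, Q=7μC, V=2.33V), C4(5μF, Q=8μC, V=1.60V)
Op 1: CLOSE 2-1: Q_total=8.00, C_total=6.00, V=1.33; Q2=5.33, Q1=2.67; dissipated=0.167

Answer: 1.33 V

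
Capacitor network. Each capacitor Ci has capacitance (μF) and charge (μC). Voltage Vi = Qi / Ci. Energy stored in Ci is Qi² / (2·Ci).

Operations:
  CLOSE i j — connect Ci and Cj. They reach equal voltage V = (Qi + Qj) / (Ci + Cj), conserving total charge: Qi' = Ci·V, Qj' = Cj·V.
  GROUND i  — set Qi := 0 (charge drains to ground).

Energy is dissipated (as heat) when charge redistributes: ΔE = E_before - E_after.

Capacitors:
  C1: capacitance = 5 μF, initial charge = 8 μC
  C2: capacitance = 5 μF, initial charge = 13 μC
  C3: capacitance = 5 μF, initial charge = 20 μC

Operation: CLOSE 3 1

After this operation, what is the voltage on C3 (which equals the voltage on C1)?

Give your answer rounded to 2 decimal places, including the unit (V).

Answer: 2.80 V

Derivation:
Initial: C1(5μF, Q=8μC, V=1.60V), C2(5μF, Q=13μC, V=2.60V), C3(5μF, Q=20μC, V=4.00V)
Op 1: CLOSE 3-1: Q_total=28.00, C_total=10.00, V=2.80; Q3=14.00, Q1=14.00; dissipated=7.200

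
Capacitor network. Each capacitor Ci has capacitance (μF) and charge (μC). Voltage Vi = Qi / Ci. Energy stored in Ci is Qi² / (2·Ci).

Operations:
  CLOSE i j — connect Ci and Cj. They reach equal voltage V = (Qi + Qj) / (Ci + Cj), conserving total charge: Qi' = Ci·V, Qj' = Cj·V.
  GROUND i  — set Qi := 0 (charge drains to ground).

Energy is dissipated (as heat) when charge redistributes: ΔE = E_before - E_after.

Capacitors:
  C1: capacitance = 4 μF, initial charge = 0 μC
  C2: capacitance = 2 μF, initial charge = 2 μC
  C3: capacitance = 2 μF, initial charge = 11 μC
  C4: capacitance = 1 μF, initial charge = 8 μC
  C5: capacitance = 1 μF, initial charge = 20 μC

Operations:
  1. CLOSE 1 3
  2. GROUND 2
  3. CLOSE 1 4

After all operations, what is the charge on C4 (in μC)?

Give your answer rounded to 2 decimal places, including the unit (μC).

Initial: C1(4μF, Q=0μC, V=0.00V), C2(2μF, Q=2μC, V=1.00V), C3(2μF, Q=11μC, V=5.50V), C4(1μF, Q=8μC, V=8.00V), C5(1μF, Q=20μC, V=20.00V)
Op 1: CLOSE 1-3: Q_total=11.00, C_total=6.00, V=1.83; Q1=7.33, Q3=3.67; dissipated=20.167
Op 2: GROUND 2: Q2=0; energy lost=1.000
Op 3: CLOSE 1-4: Q_total=15.33, C_total=5.00, V=3.07; Q1=12.27, Q4=3.07; dissipated=15.211
Final charges: Q1=12.27, Q2=0.00, Q3=3.67, Q4=3.07, Q5=20.00

Answer: 3.07 μC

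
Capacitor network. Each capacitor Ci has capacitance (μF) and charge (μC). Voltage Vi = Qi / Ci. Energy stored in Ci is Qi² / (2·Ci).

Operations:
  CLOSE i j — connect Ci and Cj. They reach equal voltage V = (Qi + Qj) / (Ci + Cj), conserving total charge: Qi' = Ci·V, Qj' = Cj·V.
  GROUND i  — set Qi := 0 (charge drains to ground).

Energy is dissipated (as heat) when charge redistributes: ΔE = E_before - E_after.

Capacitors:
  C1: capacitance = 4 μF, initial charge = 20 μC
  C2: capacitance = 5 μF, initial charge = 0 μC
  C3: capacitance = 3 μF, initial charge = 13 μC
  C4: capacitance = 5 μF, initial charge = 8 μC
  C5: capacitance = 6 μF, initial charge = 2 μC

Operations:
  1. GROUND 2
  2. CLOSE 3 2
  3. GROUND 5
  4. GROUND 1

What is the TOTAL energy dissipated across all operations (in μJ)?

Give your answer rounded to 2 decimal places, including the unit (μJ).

Initial: C1(4μF, Q=20μC, V=5.00V), C2(5μF, Q=0μC, V=0.00V), C3(3μF, Q=13μC, V=4.33V), C4(5μF, Q=8μC, V=1.60V), C5(6μF, Q=2μC, V=0.33V)
Op 1: GROUND 2: Q2=0; energy lost=0.000
Op 2: CLOSE 3-2: Q_total=13.00, C_total=8.00, V=1.62; Q3=4.88, Q2=8.12; dissipated=17.604
Op 3: GROUND 5: Q5=0; energy lost=0.333
Op 4: GROUND 1: Q1=0; energy lost=50.000
Total dissipated: 67.938 μJ

Answer: 67.94 μJ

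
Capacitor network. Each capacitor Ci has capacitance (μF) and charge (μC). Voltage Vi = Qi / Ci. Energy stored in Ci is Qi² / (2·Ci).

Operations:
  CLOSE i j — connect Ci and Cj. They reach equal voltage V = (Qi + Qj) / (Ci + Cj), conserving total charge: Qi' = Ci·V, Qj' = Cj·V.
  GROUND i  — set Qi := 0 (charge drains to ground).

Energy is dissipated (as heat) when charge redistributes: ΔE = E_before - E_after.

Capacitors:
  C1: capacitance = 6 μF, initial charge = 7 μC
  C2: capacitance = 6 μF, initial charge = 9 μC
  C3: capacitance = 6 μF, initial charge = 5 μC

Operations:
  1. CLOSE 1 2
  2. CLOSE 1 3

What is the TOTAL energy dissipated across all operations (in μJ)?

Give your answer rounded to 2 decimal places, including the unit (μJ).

Answer: 0.54 μJ

Derivation:
Initial: C1(6μF, Q=7μC, V=1.17V), C2(6μF, Q=9μC, V=1.50V), C3(6μF, Q=5μC, V=0.83V)
Op 1: CLOSE 1-2: Q_total=16.00, C_total=12.00, V=1.33; Q1=8.00, Q2=8.00; dissipated=0.167
Op 2: CLOSE 1-3: Q_total=13.00, C_total=12.00, V=1.08; Q1=6.50, Q3=6.50; dissipated=0.375
Total dissipated: 0.542 μJ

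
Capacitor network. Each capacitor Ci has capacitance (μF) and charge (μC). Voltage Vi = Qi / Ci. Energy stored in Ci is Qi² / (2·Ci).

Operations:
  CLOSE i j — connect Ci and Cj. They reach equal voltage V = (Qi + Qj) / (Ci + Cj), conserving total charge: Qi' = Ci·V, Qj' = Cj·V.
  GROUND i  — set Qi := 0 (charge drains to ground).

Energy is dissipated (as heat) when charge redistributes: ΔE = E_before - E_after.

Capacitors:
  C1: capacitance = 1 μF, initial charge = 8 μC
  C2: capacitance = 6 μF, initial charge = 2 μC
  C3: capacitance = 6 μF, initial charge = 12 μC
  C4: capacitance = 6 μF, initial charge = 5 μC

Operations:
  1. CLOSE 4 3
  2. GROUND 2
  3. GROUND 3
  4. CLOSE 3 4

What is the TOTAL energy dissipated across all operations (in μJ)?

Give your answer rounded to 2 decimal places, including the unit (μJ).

Initial: C1(1μF, Q=8μC, V=8.00V), C2(6μF, Q=2μC, V=0.33V), C3(6μF, Q=12μC, V=2.00V), C4(6μF, Q=5μC, V=0.83V)
Op 1: CLOSE 4-3: Q_total=17.00, C_total=12.00, V=1.42; Q4=8.50, Q3=8.50; dissipated=2.042
Op 2: GROUND 2: Q2=0; energy lost=0.333
Op 3: GROUND 3: Q3=0; energy lost=6.021
Op 4: CLOSE 3-4: Q_total=8.50, C_total=12.00, V=0.71; Q3=4.25, Q4=4.25; dissipated=3.010
Total dissipated: 11.406 μJ

Answer: 11.41 μJ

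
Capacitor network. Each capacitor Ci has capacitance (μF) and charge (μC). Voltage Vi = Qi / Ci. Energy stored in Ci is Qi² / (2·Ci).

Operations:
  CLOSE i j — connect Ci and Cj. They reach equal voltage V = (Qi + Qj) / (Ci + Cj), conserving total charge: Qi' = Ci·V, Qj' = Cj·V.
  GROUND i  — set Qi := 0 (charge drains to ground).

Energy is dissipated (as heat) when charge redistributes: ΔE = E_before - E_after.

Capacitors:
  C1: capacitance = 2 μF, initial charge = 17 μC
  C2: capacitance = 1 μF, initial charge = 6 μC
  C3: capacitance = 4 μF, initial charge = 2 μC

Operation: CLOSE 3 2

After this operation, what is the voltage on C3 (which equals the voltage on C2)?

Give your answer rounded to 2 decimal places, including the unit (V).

Initial: C1(2μF, Q=17μC, V=8.50V), C2(1μF, Q=6μC, V=6.00V), C3(4μF, Q=2μC, V=0.50V)
Op 1: CLOSE 3-2: Q_total=8.00, C_total=5.00, V=1.60; Q3=6.40, Q2=1.60; dissipated=12.100

Answer: 1.60 V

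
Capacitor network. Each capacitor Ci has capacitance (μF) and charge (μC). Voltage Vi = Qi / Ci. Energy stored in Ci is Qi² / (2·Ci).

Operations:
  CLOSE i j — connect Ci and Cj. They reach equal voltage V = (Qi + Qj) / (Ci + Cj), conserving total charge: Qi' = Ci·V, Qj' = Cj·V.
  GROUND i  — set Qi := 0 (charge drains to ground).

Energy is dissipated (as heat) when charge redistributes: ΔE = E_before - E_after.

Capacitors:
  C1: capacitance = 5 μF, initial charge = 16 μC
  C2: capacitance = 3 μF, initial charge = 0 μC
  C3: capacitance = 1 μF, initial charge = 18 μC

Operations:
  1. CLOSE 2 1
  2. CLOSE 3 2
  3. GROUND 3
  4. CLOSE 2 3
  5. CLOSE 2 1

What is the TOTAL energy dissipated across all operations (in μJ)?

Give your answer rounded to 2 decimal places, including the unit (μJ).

Initial: C1(5μF, Q=16μC, V=3.20V), C2(3μF, Q=0μC, V=0.00V), C3(1μF, Q=18μC, V=18.00V)
Op 1: CLOSE 2-1: Q_total=16.00, C_total=8.00, V=2.00; Q2=6.00, Q1=10.00; dissipated=9.600
Op 2: CLOSE 3-2: Q_total=24.00, C_total=4.00, V=6.00; Q3=6.00, Q2=18.00; dissipated=96.000
Op 3: GROUND 3: Q3=0; energy lost=18.000
Op 4: CLOSE 2-3: Q_total=18.00, C_total=4.00, V=4.50; Q2=13.50, Q3=4.50; dissipated=13.500
Op 5: CLOSE 2-1: Q_total=23.50, C_total=8.00, V=2.94; Q2=8.81, Q1=14.69; dissipated=5.859
Total dissipated: 142.959 μJ

Answer: 142.96 μJ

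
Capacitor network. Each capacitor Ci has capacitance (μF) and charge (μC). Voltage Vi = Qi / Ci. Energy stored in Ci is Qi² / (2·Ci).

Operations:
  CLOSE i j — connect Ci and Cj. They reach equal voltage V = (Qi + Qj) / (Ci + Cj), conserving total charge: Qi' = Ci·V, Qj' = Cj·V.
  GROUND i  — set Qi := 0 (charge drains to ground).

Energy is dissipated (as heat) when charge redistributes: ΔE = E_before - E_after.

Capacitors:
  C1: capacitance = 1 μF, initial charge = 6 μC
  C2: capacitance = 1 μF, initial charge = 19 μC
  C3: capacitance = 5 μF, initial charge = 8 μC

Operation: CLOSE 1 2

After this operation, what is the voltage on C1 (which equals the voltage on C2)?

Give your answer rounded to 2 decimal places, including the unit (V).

Initial: C1(1μF, Q=6μC, V=6.00V), C2(1μF, Q=19μC, V=19.00V), C3(5μF, Q=8μC, V=1.60V)
Op 1: CLOSE 1-2: Q_total=25.00, C_total=2.00, V=12.50; Q1=12.50, Q2=12.50; dissipated=42.250

Answer: 12.50 V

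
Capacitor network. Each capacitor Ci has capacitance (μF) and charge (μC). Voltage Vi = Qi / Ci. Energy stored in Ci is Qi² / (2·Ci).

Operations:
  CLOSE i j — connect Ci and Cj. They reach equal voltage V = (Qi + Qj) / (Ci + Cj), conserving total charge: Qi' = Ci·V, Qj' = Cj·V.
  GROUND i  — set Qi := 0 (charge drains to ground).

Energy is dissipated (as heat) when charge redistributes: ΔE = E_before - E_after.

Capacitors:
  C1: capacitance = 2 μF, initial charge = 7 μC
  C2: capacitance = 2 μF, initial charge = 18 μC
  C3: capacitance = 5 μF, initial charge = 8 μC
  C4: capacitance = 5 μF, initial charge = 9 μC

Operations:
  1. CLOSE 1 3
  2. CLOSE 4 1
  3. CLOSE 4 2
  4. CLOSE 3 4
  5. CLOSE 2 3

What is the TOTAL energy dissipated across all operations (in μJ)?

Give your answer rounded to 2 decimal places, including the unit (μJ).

Initial: C1(2μF, Q=7μC, V=3.50V), C2(2μF, Q=18μC, V=9.00V), C3(5μF, Q=8μC, V=1.60V), C4(5μF, Q=9μC, V=1.80V)
Op 1: CLOSE 1-3: Q_total=15.00, C_total=7.00, V=2.14; Q1=4.29, Q3=10.71; dissipated=2.579
Op 2: CLOSE 4-1: Q_total=13.29, C_total=7.00, V=1.90; Q4=9.49, Q1=3.80; dissipated=0.084
Op 3: CLOSE 4-2: Q_total=27.49, C_total=7.00, V=3.93; Q4=19.64, Q2=7.85; dissipated=36.028
Op 4: CLOSE 3-4: Q_total=30.35, C_total=10.00, V=3.03; Q3=15.17, Q4=15.17; dissipated=3.979
Op 5: CLOSE 2-3: Q_total=23.03, C_total=7.00, V=3.29; Q2=6.58, Q3=16.45; dissipated=0.568
Total dissipated: 43.238 μJ

Answer: 43.24 μJ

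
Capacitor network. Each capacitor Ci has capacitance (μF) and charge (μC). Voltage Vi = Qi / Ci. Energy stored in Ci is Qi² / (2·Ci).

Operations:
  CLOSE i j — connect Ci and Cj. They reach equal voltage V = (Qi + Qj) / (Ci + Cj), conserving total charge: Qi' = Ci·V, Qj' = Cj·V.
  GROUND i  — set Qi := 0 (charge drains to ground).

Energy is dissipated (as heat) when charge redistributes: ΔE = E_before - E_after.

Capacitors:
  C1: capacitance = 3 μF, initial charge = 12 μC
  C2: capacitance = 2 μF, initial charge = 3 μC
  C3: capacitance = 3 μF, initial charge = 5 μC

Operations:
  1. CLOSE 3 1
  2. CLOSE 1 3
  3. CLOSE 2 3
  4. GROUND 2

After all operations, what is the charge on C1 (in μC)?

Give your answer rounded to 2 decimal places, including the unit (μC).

Answer: 8.50 μC

Derivation:
Initial: C1(3μF, Q=12μC, V=4.00V), C2(2μF, Q=3μC, V=1.50V), C3(3μF, Q=5μC, V=1.67V)
Op 1: CLOSE 3-1: Q_total=17.00, C_total=6.00, V=2.83; Q3=8.50, Q1=8.50; dissipated=4.083
Op 2: CLOSE 1-3: Q_total=17.00, C_total=6.00, V=2.83; Q1=8.50, Q3=8.50; dissipated=0.000
Op 3: CLOSE 2-3: Q_total=11.50, C_total=5.00, V=2.30; Q2=4.60, Q3=6.90; dissipated=1.067
Op 4: GROUND 2: Q2=0; energy lost=5.290
Final charges: Q1=8.50, Q2=0.00, Q3=6.90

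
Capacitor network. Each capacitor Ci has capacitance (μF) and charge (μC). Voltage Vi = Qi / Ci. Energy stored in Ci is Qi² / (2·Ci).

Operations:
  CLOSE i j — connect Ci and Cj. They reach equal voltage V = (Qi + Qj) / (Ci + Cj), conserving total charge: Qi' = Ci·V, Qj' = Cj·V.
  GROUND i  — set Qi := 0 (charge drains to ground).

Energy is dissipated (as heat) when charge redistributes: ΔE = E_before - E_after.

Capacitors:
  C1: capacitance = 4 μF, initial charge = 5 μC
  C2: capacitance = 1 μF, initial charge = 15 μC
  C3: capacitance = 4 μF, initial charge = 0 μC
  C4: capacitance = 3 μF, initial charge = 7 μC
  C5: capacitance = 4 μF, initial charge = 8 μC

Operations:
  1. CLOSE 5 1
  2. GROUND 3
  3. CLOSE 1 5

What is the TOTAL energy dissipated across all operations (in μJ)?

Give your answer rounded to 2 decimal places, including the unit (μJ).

Answer: 0.56 μJ

Derivation:
Initial: C1(4μF, Q=5μC, V=1.25V), C2(1μF, Q=15μC, V=15.00V), C3(4μF, Q=0μC, V=0.00V), C4(3μF, Q=7μC, V=2.33V), C5(4μF, Q=8μC, V=2.00V)
Op 1: CLOSE 5-1: Q_total=13.00, C_total=8.00, V=1.62; Q5=6.50, Q1=6.50; dissipated=0.562
Op 2: GROUND 3: Q3=0; energy lost=0.000
Op 3: CLOSE 1-5: Q_total=13.00, C_total=8.00, V=1.62; Q1=6.50, Q5=6.50; dissipated=0.000
Total dissipated: 0.562 μJ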